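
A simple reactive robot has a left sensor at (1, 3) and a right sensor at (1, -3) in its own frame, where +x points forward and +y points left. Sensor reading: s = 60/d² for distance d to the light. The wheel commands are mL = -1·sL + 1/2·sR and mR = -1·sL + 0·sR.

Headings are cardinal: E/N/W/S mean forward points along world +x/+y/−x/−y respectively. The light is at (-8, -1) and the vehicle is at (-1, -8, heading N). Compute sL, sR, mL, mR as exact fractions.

left sensor world pos  = (-4, -7); dL² = 52
right sensor world pos = (2, -7); dR² = 136
sL = 60/52 = 15/13
sR = 60/136 = 15/34
mL = -1·sL + 1/2·sR = -825/884
mR = -1·sL + 0·sR = -15/13

15/13 15/34 -825/884 -15/13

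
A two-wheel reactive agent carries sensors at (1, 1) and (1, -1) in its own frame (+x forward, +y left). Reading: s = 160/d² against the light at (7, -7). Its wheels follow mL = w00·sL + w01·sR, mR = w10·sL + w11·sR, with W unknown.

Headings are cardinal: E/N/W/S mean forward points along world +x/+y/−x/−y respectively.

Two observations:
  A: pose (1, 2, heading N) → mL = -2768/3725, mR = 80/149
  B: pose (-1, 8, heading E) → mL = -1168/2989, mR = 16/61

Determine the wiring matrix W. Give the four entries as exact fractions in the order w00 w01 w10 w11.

obs A: pose=(1,2,N) → sL=160/149, sR=32/25, mL=-2768/3725, mR=80/149
obs B: pose=(-1,8,E) → sL=32/61, sR=32/49, mL=-1168/2989, mR=16/61
sensor matrix S = [[160/149, 32/25], [32/61, 32/49]]; det S = 331776/11134025
solve [mL_A; mL_B] = S·[w00; w01] and [mR_A; mR_B] = S·[w10; w11]:
  w00 = 1/2, w01 = -1, w10 = 1/2, w11 = 0

1/2 -1 1/2 0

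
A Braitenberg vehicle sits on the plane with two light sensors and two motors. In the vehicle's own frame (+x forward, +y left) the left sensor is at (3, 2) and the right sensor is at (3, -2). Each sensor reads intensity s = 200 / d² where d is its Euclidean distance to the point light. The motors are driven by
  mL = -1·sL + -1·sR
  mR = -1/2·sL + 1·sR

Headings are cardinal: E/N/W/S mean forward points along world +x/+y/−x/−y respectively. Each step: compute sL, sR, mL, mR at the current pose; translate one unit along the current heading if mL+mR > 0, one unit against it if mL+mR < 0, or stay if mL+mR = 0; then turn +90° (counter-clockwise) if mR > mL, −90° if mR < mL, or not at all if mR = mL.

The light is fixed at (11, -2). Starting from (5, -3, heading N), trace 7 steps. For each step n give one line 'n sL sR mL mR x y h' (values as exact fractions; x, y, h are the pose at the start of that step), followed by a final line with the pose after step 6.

0 50/17 10 -220/17 145/17 5 -3 N
1 200/97 200/81 -35600/7857 11300/7857 5 -4 W
2 100/17 100/37 -5400/629 -150/629 6 -4 S
3 40 200/13 -720/13 -60/13 6 -3 E
4 50/17 10 -220/17 145/17 5 -3 N
5 200/97 200/81 -35600/7857 11300/7857 5 -4 W
6 100/17 100/37 -5400/629 -150/629 6 -4 S
final 6 -3 E

n=0: pose=(5,-3,N); sL=50/17, sR=10; mL=-220/17, mR=145/17; mL+mR=-75/17 → advance -1; mR−mL=365/17 → turn +1·90°
n=1: pose=(5,-4,W); sL=200/97, sR=200/81; mL=-35600/7857, mR=11300/7857; mL+mR=-300/97 → advance -1; mR−mL=46900/7857 → turn +1·90°
n=2: pose=(6,-4,S); sL=100/17, sR=100/37; mL=-5400/629, mR=-150/629; mL+mR=-150/17 → advance -1; mR−mL=5250/629 → turn +1·90°
n=3: pose=(6,-3,E); sL=40, sR=200/13; mL=-720/13, mR=-60/13; mL+mR=-60 → advance -1; mR−mL=660/13 → turn +1·90°
n=4: pose=(5,-3,N); sL=50/17, sR=10; mL=-220/17, mR=145/17; mL+mR=-75/17 → advance -1; mR−mL=365/17 → turn +1·90°
n=5: pose=(5,-4,W); sL=200/97, sR=200/81; mL=-35600/7857, mR=11300/7857; mL+mR=-300/97 → advance -1; mR−mL=46900/7857 → turn +1·90°
n=6: pose=(6,-4,S); sL=100/17, sR=100/37; mL=-5400/629, mR=-150/629; mL+mR=-150/17 → advance -1; mR−mL=5250/629 → turn +1·90°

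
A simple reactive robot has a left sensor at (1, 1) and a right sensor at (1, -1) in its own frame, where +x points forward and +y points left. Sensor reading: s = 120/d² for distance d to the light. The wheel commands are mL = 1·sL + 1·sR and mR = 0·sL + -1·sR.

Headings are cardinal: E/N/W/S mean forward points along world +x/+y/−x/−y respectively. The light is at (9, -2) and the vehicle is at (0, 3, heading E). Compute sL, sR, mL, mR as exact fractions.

left sensor world pos  = (1, 4); dL² = 100
right sensor world pos = (1, 2); dR² = 80
sL = 120/100 = 6/5
sR = 120/80 = 3/2
mL = 1·sL + 1·sR = 27/10
mR = 0·sL + -1·sR = -3/2

6/5 3/2 27/10 -3/2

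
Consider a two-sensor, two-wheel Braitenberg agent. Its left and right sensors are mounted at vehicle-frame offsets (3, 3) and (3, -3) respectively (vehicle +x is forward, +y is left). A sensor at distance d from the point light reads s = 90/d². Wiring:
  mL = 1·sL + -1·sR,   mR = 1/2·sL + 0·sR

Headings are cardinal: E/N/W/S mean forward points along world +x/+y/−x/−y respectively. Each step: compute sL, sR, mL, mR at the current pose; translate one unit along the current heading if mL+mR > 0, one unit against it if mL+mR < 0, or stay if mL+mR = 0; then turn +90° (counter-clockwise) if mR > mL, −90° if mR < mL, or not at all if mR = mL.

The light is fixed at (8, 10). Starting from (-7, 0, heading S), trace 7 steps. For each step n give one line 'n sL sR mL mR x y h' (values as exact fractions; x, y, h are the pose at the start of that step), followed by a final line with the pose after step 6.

n=0: pose=(-7,0,S); sL=90/313, sR=90/493; mL=16200/154309, mR=45/313; mL+mR=38385/154309 → advance +1; mR−mL=5985/154309 → turn +1·90°
n=1: pose=(-7,-1,E); sL=45/104, sR=9/34; mL=297/1768, mR=45/208; mL+mR=1359/3536 → advance +1; mR−mL=171/3536 → turn +1·90°
n=2: pose=(-6,-1,N); sL=90/353, sR=18/37; mL=-3024/13061, mR=45/353; mL+mR=-1359/13061 → advance -1; mR−mL=4689/13061 → turn +1·90°
n=3: pose=(-6,-2,W); sL=45/257, sR=9/37; mL=-648/9509, mR=45/514; mL+mR=369/19018 → advance +1; mR−mL=2961/19018 → turn +1·90°
n=4: pose=(-7,-2,S); sL=10/41, sR=10/61; mL=200/2501, mR=5/41; mL+mR=505/2501 → advance +1; mR−mL=105/2501 → turn +1·90°
n=5: pose=(-7,-3,E); sL=45/122, sR=9/40; mL=351/2440, mR=45/244; mL+mR=801/2440 → advance +1; mR−mL=99/2440 → turn +1·90°
n=6: pose=(-6,-3,N); sL=90/389, sR=90/221; mL=-15120/85969, mR=45/389; mL+mR=-5175/85969 → advance -1; mR−mL=25065/85969 → turn +1·90°

0 90/313 90/493 16200/154309 45/313 -7 0 S
1 45/104 9/34 297/1768 45/208 -7 -1 E
2 90/353 18/37 -3024/13061 45/353 -6 -1 N
3 45/257 9/37 -648/9509 45/514 -6 -2 W
4 10/41 10/61 200/2501 5/41 -7 -2 S
5 45/122 9/40 351/2440 45/244 -7 -3 E
6 90/389 90/221 -15120/85969 45/389 -6 -3 N
final -6 -4 W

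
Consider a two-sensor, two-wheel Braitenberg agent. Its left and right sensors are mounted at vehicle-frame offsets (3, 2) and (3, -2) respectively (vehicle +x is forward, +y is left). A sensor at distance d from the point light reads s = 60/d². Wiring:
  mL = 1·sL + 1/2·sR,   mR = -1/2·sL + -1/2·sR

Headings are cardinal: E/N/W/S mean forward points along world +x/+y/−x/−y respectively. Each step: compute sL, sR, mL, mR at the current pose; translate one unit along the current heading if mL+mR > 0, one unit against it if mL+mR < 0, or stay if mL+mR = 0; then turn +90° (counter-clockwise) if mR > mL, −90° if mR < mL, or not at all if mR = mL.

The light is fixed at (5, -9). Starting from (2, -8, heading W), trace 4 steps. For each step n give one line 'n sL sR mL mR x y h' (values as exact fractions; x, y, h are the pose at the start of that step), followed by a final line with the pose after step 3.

0 60/37 4/3 254/111 -164/111 2 -8 W
1 15/13 3 69/26 -27/13 1 -8 N
2 60/17 60 570/17 -540/17 1 -7 E
3 30 30/13 405/13 -210/13 2 -7 S
final 2 -8 W

n=0: pose=(2,-8,W); sL=60/37, sR=4/3; mL=254/111, mR=-164/111; mL+mR=30/37 → advance +1; mR−mL=-418/111 → turn -1·90°
n=1: pose=(1,-8,N); sL=15/13, sR=3; mL=69/26, mR=-27/13; mL+mR=15/26 → advance +1; mR−mL=-123/26 → turn -1·90°
n=2: pose=(1,-7,E); sL=60/17, sR=60; mL=570/17, mR=-540/17; mL+mR=30/17 → advance +1; mR−mL=-1110/17 → turn -1·90°
n=3: pose=(2,-7,S); sL=30, sR=30/13; mL=405/13, mR=-210/13; mL+mR=15 → advance +1; mR−mL=-615/13 → turn -1·90°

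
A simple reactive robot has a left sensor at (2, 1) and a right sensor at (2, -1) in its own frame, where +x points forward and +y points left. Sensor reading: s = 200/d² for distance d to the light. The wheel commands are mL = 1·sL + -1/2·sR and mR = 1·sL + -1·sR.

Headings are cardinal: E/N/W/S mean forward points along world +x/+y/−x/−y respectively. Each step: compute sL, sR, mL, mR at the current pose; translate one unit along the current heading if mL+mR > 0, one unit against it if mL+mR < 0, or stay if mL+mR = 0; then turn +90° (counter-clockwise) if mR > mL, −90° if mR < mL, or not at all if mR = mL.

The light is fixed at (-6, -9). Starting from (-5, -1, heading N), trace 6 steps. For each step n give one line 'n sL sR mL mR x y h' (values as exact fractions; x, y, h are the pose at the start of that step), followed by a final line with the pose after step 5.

n=0: pose=(-5,-1,N); sL=2, sR=25/13; mL=27/26, mR=1/13; mL+mR=29/26 → advance +1; mR−mL=-25/26 → turn -1·90°
n=1: pose=(-5,0,E); sL=200/109, sR=200/73; mL=3700/7957, mR=-7200/7957; mL+mR=-3500/7957 → advance -1; mR−mL=-100/73 → turn -1·90°
n=2: pose=(-6,0,S); sL=4, sR=4; mL=2, mR=0; mL+mR=2 → advance +1; mR−mL=-2 → turn -1·90°
n=3: pose=(-6,-1,W); sL=200/53, sR=40/17; mL=2340/901, mR=1280/901; mL+mR=3620/901 → advance +1; mR−mL=-20/17 → turn -1·90°
n=4: pose=(-7,-1,N); sL=25/13, sR=2; mL=12/13, mR=-1/13; mL+mR=11/13 → advance +1; mR−mL=-1 → turn -1·90°
n=5: pose=(-7,0,E); sL=200/101, sR=40/13; mL=580/1313, mR=-1440/1313; mL+mR=-860/1313 → advance -1; mR−mL=-20/13 → turn -1·90°

0 2 25/13 27/26 1/13 -5 -1 N
1 200/109 200/73 3700/7957 -7200/7957 -5 0 E
2 4 4 2 0 -6 0 S
3 200/53 40/17 2340/901 1280/901 -6 -1 W
4 25/13 2 12/13 -1/13 -7 -1 N
5 200/101 40/13 580/1313 -1440/1313 -7 0 E
final -8 0 S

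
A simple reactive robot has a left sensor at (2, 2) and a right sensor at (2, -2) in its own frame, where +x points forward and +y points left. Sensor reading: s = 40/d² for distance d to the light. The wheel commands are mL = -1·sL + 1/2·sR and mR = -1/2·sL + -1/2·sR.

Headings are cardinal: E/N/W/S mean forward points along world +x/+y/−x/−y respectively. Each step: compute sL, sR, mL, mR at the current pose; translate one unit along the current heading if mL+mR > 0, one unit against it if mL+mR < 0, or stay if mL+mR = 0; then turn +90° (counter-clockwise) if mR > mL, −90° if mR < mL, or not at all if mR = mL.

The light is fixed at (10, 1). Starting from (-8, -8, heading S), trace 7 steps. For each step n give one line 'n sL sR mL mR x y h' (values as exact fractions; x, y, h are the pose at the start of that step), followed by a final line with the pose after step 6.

0 40/377 40/521 -13300/196417 -17960/196417 -8 -8 S
1 2/25 10/109 -93/2725 -234/2725 -8 -7 W
2 40/397 40/261 -2500/103617 -13160/103617 -7 -7 N
3 20/137 20/173 -2090/23701 -3100/23701 -7 -8 E
4 40/377 40/521 -13300/196417 -17960/196417 -8 -8 S
5 2/25 10/109 -93/2725 -234/2725 -8 -7 W
6 40/397 40/261 -2500/103617 -13160/103617 -7 -7 N
final -7 -8 E

n=0: pose=(-8,-8,S); sL=40/377, sR=40/521; mL=-13300/196417, mR=-17960/196417; mL+mR=-60/377 → advance -1; mR−mL=-4660/196417 → turn -1·90°
n=1: pose=(-8,-7,W); sL=2/25, sR=10/109; mL=-93/2725, mR=-234/2725; mL+mR=-3/25 → advance -1; mR−mL=-141/2725 → turn -1·90°
n=2: pose=(-7,-7,N); sL=40/397, sR=40/261; mL=-2500/103617, mR=-13160/103617; mL+mR=-60/397 → advance -1; mR−mL=-10660/103617 → turn -1·90°
n=3: pose=(-7,-8,E); sL=20/137, sR=20/173; mL=-2090/23701, mR=-3100/23701; mL+mR=-30/137 → advance -1; mR−mL=-1010/23701 → turn -1·90°
n=4: pose=(-8,-8,S); sL=40/377, sR=40/521; mL=-13300/196417, mR=-17960/196417; mL+mR=-60/377 → advance -1; mR−mL=-4660/196417 → turn -1·90°
n=5: pose=(-8,-7,W); sL=2/25, sR=10/109; mL=-93/2725, mR=-234/2725; mL+mR=-3/25 → advance -1; mR−mL=-141/2725 → turn -1·90°
n=6: pose=(-7,-7,N); sL=40/397, sR=40/261; mL=-2500/103617, mR=-13160/103617; mL+mR=-60/397 → advance -1; mR−mL=-10660/103617 → turn -1·90°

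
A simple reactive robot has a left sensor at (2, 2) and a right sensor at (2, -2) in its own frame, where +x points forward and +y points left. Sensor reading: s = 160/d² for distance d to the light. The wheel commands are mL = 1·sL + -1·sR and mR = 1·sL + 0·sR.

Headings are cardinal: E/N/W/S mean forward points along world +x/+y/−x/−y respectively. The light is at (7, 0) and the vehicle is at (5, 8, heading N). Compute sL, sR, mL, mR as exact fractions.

40/29 8/5 -32/145 40/29

left sensor world pos  = (3, 10); dL² = 116
right sensor world pos = (7, 10); dR² = 100
sL = 160/116 = 40/29
sR = 160/100 = 8/5
mL = 1·sL + -1·sR = -32/145
mR = 1·sL + 0·sR = 40/29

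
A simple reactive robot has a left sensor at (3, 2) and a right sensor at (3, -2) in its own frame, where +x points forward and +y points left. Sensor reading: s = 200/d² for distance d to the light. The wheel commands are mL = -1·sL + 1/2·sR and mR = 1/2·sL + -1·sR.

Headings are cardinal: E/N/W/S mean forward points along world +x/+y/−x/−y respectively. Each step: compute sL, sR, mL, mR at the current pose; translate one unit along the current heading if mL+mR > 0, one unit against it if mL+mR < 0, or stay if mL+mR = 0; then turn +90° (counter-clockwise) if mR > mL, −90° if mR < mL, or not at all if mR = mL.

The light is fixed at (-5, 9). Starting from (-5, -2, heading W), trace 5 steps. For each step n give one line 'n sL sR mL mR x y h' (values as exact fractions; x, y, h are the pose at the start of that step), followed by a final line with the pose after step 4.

n=0: pose=(-5,-2,W); sL=100/89, sR=20/9; mL=-10/801, mR=-1330/801; mL+mR=-1340/801 → advance -1; mR−mL=-440/267 → turn -1·90°
n=1: pose=(-4,-2,N); sL=40/13, sR=200/73; mL=-1620/949, mR=-1140/949; mL+mR=-2760/949 → advance -1; mR−mL=480/949 → turn +1·90°
n=2: pose=(-4,-3,W); sL=1, sR=25/13; mL=-1/26, mR=-37/26; mL+mR=-19/13 → advance -1; mR−mL=-18/13 → turn -1·90°
n=3: pose=(-3,-3,N); sL=200/81, sR=200/97; mL=-11300/7857, mR=-6500/7857; mL+mR=-17800/7857 → advance -1; mR−mL=1600/2619 → turn +1·90°
n=4: pose=(-3,-4,W); sL=100/113, sR=100/61; mL=-450/6893, mR=-8250/6893; mL+mR=-8700/6893 → advance -1; mR−mL=-7800/6893 → turn -1·90°

0 100/89 20/9 -10/801 -1330/801 -5 -2 W
1 40/13 200/73 -1620/949 -1140/949 -4 -2 N
2 1 25/13 -1/26 -37/26 -4 -3 W
3 200/81 200/97 -11300/7857 -6500/7857 -3 -3 N
4 100/113 100/61 -450/6893 -8250/6893 -3 -4 W
final -2 -4 N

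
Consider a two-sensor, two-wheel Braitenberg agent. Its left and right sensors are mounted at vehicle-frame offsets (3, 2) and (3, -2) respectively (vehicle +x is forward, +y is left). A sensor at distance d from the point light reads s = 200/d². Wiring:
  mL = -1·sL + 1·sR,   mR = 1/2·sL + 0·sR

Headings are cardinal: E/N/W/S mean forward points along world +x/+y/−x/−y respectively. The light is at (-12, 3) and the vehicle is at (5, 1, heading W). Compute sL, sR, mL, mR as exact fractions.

left sensor world pos  = (2, -1); dL² = 212
right sensor world pos = (2, 3); dR² = 196
sL = 200/212 = 50/53
sR = 200/196 = 50/49
mL = -1·sL + 1·sR = 200/2597
mR = 1/2·sL + 0·sR = 25/53

50/53 50/49 200/2597 25/53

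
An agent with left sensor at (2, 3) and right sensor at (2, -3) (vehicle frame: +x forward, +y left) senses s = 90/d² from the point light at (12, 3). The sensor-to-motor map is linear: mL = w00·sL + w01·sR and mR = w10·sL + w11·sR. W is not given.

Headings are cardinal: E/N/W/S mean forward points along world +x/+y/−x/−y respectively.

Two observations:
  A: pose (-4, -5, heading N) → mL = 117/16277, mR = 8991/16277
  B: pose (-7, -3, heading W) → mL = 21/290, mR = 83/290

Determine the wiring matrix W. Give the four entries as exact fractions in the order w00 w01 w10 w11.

obs A: pose=(-4,-5,N) → sL=90/397, sR=18/41, mL=117/16277, mR=8991/16277
obs B: pose=(-7,-3,W) → sL=5/29, sR=1/5, mL=21/290, mR=83/290
sensor matrix S = [[90/397, 18/41], [5/29, 1/5]]; det S = -14328/472033
solve [mL_A; mL_B] = S·[w00; w01] and [mR_A; mR_B] = S·[w10; w11]:
  w00 = 1, w01 = -1/2, w10 = 1/2, w11 = 1

1 -1/2 1/2 1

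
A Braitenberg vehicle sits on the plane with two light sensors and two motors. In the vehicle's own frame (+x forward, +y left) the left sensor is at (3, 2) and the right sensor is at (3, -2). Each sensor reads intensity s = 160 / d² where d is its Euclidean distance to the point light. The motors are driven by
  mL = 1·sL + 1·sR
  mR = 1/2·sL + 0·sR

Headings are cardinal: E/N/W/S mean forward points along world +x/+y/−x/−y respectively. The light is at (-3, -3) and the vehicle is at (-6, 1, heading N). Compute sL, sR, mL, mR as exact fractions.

80/37 16/5 992/185 40/37

left sensor world pos  = (-8, 4); dL² = 74
right sensor world pos = (-4, 4); dR² = 50
sL = 160/74 = 80/37
sR = 160/50 = 16/5
mL = 1·sL + 1·sR = 992/185
mR = 1/2·sL + 0·sR = 40/37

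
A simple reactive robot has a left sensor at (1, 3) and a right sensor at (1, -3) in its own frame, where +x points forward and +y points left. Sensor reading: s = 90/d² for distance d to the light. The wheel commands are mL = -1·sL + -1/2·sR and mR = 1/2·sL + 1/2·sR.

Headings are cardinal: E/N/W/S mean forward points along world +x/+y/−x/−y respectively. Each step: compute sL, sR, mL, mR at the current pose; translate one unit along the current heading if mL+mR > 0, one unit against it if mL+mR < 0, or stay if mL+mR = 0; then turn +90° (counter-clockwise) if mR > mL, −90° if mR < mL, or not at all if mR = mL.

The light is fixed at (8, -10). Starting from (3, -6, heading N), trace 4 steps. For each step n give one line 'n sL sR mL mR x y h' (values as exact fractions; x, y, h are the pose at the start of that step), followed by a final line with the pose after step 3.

0 90/89 90/29 -6615/2581 5310/2581 3 -6 N
1 5/2 5/4 -25/8 15/8 3 -7 W
2 18 90/53 -999/53 522/53 4 -7 S
3 45/29 9 -351/58 153/29 4 -6 E
final 3 -6 N

n=0: pose=(3,-6,N); sL=90/89, sR=90/29; mL=-6615/2581, mR=5310/2581; mL+mR=-45/89 → advance -1; mR−mL=11925/2581 → turn +1·90°
n=1: pose=(3,-7,W); sL=5/2, sR=5/4; mL=-25/8, mR=15/8; mL+mR=-5/4 → advance -1; mR−mL=5 → turn +1·90°
n=2: pose=(4,-7,S); sL=18, sR=90/53; mL=-999/53, mR=522/53; mL+mR=-9 → advance -1; mR−mL=1521/53 → turn +1·90°
n=3: pose=(4,-6,E); sL=45/29, sR=9; mL=-351/58, mR=153/29; mL+mR=-45/58 → advance -1; mR−mL=657/58 → turn +1·90°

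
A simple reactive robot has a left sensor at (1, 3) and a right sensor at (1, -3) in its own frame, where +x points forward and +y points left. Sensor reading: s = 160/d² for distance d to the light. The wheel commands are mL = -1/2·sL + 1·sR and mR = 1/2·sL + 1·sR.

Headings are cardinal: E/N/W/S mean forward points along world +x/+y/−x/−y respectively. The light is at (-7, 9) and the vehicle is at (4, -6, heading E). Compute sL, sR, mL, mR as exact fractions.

5/9 40/117 5/78 145/234

left sensor world pos  = (5, -3); dL² = 288
right sensor world pos = (5, -9); dR² = 468
sL = 160/288 = 5/9
sR = 160/468 = 40/117
mL = -1/2·sL + 1·sR = 5/78
mR = 1/2·sL + 1·sR = 145/234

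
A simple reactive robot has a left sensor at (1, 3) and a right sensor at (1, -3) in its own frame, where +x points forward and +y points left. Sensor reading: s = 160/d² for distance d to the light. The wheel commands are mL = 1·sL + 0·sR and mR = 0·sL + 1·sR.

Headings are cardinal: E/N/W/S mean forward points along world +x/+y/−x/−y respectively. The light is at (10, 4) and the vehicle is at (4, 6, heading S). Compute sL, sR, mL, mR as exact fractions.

16 80/41 16 80/41

left sensor world pos  = (7, 5); dL² = 10
right sensor world pos = (1, 5); dR² = 82
sL = 160/10 = 16
sR = 160/82 = 80/41
mL = 1·sL + 0·sR = 16
mR = 0·sL + 1·sR = 80/41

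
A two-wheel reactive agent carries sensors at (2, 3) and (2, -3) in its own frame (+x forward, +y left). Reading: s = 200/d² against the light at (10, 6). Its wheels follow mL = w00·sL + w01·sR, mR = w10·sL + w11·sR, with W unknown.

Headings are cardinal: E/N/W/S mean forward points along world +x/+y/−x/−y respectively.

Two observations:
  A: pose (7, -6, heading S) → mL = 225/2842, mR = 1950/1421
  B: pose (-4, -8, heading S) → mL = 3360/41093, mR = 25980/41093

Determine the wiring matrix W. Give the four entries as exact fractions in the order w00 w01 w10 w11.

obs A: pose=(7,-6,S) → sL=50/49, sR=25/29, mL=225/2842, mR=1950/1421
obs B: pose=(-4,-8,S) → sL=200/377, sR=40/109, mL=3360/41093, mR=25980/41093
sensor matrix S = [[50/49, 25/29], [200/377, 40/109]]; det S = -4839000/58393153
solve [mL_A; mL_B] = S·[w00; w01] and [mR_A; mR_B] = S·[w10; w11]:
  w00 = 1/2, w01 = -1/2, w10 = 1/2, w11 = 1

1/2 -1/2 1/2 1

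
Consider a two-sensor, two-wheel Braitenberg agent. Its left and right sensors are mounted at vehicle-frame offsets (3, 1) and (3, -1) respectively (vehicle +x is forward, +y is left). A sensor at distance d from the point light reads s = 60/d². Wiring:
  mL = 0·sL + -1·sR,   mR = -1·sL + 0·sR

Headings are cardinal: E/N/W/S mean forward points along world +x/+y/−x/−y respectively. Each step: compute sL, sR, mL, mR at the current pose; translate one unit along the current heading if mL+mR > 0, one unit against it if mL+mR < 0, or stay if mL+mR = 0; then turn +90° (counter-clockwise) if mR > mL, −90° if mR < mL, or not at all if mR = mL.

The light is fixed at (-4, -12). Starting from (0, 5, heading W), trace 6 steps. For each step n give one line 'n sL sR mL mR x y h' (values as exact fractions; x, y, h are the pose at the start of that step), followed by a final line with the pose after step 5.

0 60/257 12/65 -12/65 -60/257 0 5 W
1 15/104 15/109 -15/109 -15/104 1 5 N
2 60/353 60/289 -60/289 -60/353 1 4 E
3 6/37 30/193 -30/193 -6/37 0 4 N
4 12/61 12/49 -12/49 -12/61 0 3 E
5 15/82 3/17 -3/17 -15/82 -1 3 N
final -1 2 E

n=0: pose=(0,5,W); sL=60/257, sR=12/65; mL=-12/65, mR=-60/257; mL+mR=-6984/16705 → advance -1; mR−mL=-816/16705 → turn -1·90°
n=1: pose=(1,5,N); sL=15/104, sR=15/109; mL=-15/109, mR=-15/104; mL+mR=-3195/11336 → advance -1; mR−mL=-75/11336 → turn -1·90°
n=2: pose=(1,4,E); sL=60/353, sR=60/289; mL=-60/289, mR=-60/353; mL+mR=-38520/102017 → advance -1; mR−mL=3840/102017 → turn +1·90°
n=3: pose=(0,4,N); sL=6/37, sR=30/193; mL=-30/193, mR=-6/37; mL+mR=-2268/7141 → advance -1; mR−mL=-48/7141 → turn -1·90°
n=4: pose=(0,3,E); sL=12/61, sR=12/49; mL=-12/49, mR=-12/61; mL+mR=-1320/2989 → advance -1; mR−mL=144/2989 → turn +1·90°
n=5: pose=(-1,3,N); sL=15/82, sR=3/17; mL=-3/17, mR=-15/82; mL+mR=-501/1394 → advance -1; mR−mL=-9/1394 → turn -1·90°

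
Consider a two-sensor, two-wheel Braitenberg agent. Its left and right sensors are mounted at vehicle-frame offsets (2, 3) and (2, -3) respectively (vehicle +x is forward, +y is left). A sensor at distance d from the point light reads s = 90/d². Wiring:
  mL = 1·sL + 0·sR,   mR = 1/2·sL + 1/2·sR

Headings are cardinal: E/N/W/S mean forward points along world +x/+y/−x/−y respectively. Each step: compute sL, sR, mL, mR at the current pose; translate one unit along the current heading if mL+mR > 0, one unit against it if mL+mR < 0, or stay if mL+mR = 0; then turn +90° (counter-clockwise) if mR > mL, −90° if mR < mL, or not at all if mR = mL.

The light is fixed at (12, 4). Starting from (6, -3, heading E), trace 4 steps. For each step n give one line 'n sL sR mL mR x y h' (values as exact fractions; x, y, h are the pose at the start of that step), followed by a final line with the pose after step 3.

0 45/16 45/58 45/16 1665/928 6 -3 E
1 18/17 18/29 18/17 414/493 7 -3 S
2 9/17 45/37 9/17 549/629 7 -4 W
3 90/109 90/181 90/109 13050/19729 6 -4 S
final 6 -5 W

n=0: pose=(6,-3,E); sL=45/16, sR=45/58; mL=45/16, mR=1665/928; mL+mR=4275/928 → advance +1; mR−mL=-945/928 → turn -1·90°
n=1: pose=(7,-3,S); sL=18/17, sR=18/29; mL=18/17, mR=414/493; mL+mR=936/493 → advance +1; mR−mL=-108/493 → turn -1·90°
n=2: pose=(7,-4,W); sL=9/17, sR=45/37; mL=9/17, mR=549/629; mL+mR=882/629 → advance +1; mR−mL=216/629 → turn +1·90°
n=3: pose=(6,-4,S); sL=90/109, sR=90/181; mL=90/109, mR=13050/19729; mL+mR=29340/19729 → advance +1; mR−mL=-3240/19729 → turn -1·90°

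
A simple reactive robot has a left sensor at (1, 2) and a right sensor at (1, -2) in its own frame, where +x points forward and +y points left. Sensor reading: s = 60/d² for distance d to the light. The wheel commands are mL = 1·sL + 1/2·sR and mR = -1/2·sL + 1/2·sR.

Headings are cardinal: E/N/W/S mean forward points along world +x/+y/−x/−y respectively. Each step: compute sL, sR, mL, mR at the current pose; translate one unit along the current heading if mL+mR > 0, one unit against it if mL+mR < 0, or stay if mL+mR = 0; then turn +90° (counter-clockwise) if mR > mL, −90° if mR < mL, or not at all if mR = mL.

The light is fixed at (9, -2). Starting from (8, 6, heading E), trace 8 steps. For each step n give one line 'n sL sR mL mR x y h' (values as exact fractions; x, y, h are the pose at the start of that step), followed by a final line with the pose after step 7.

0 3/5 5/3 43/30 8/15 8 6 E
1 60/53 60/53 90/53 0 9 6 S
2 30/13 30/41 1425/533 -420/533 9 5 W
3 60/73 12/13 1218/949 48/949 8 5 N
4 3/5 5/3 43/30 8/15 8 6 E
5 60/53 60/53 90/53 0 9 6 S
6 30/13 30/41 1425/533 -420/533 9 5 W
7 60/73 12/13 1218/949 48/949 8 5 N
final 8 6 E

n=0: pose=(8,6,E); sL=3/5, sR=5/3; mL=43/30, mR=8/15; mL+mR=59/30 → advance +1; mR−mL=-9/10 → turn -1·90°
n=1: pose=(9,6,S); sL=60/53, sR=60/53; mL=90/53, mR=0; mL+mR=90/53 → advance +1; mR−mL=-90/53 → turn -1·90°
n=2: pose=(9,5,W); sL=30/13, sR=30/41; mL=1425/533, mR=-420/533; mL+mR=1005/533 → advance +1; mR−mL=-45/13 → turn -1·90°
n=3: pose=(8,5,N); sL=60/73, sR=12/13; mL=1218/949, mR=48/949; mL+mR=1266/949 → advance +1; mR−mL=-90/73 → turn -1·90°
n=4: pose=(8,6,E); sL=3/5, sR=5/3; mL=43/30, mR=8/15; mL+mR=59/30 → advance +1; mR−mL=-9/10 → turn -1·90°
n=5: pose=(9,6,S); sL=60/53, sR=60/53; mL=90/53, mR=0; mL+mR=90/53 → advance +1; mR−mL=-90/53 → turn -1·90°
n=6: pose=(9,5,W); sL=30/13, sR=30/41; mL=1425/533, mR=-420/533; mL+mR=1005/533 → advance +1; mR−mL=-45/13 → turn -1·90°
n=7: pose=(8,5,N); sL=60/73, sR=12/13; mL=1218/949, mR=48/949; mL+mR=1266/949 → advance +1; mR−mL=-90/73 → turn -1·90°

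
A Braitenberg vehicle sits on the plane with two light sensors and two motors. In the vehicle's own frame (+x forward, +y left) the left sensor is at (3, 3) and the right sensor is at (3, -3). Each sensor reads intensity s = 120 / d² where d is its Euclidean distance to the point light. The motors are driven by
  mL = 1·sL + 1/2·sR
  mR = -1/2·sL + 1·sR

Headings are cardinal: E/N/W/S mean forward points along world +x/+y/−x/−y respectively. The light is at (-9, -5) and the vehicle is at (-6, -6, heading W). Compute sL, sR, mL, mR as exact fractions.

left sensor world pos  = (-9, -9); dL² = 16
right sensor world pos = (-9, -3); dR² = 4
sL = 120/16 = 15/2
sR = 120/4 = 30
mL = 1·sL + 1/2·sR = 45/2
mR = -1/2·sL + 1·sR = 105/4

15/2 30 45/2 105/4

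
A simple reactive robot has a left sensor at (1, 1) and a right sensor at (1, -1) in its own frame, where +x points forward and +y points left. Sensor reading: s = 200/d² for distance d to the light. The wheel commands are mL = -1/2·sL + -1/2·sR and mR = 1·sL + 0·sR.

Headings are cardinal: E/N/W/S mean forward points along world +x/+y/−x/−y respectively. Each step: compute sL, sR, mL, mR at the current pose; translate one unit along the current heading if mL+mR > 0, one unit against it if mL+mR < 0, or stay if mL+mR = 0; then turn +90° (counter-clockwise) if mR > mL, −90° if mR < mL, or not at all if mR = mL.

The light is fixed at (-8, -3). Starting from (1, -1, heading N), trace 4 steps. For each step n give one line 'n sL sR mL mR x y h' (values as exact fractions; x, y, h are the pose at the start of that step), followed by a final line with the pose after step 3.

n=0: pose=(1,-1,N); sL=200/73, sR=200/109; mL=-18200/7957, mR=200/73; mL+mR=3600/7957 → advance +1; mR−mL=40000/7957 → turn +1·90°
n=1: pose=(1,0,W); sL=50/17, sR=5/2; mL=-185/68, mR=50/17; mL+mR=15/68 → advance +1; mR−mL=385/68 → turn +1·90°
n=2: pose=(0,0,S); sL=40/17, sR=200/53; mL=-2760/901, mR=40/17; mL+mR=-640/901 → advance -1; mR−mL=4880/901 → turn +1·90°
n=3: pose=(0,1,E); sL=100/53, sR=20/9; mL=-980/477, mR=100/53; mL+mR=-80/477 → advance -1; mR−mL=1880/477 → turn +1·90°

0 200/73 200/109 -18200/7957 200/73 1 -1 N
1 50/17 5/2 -185/68 50/17 1 0 W
2 40/17 200/53 -2760/901 40/17 0 0 S
3 100/53 20/9 -980/477 100/53 0 1 E
final -1 1 N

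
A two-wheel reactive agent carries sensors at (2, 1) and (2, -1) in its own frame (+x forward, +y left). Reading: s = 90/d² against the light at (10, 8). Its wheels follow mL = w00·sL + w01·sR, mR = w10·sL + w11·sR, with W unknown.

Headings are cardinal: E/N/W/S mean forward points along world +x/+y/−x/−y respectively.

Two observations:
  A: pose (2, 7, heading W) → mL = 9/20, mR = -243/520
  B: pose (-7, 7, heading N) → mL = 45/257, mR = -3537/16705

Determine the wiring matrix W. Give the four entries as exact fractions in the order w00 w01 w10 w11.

obs A: pose=(2,7,W) → sL=45/52, sR=9/10, mL=9/20, mR=-243/520
obs B: pose=(-7,7,N) → sL=18/65, sR=90/257, mL=45/257, mR=-3537/16705
sensor matrix S = [[45/52, 9/10], [18/65, 90/257]]; det S = 8991/167050
solve [mL_A; mL_B] = S·[w00; w01] and [mR_A; mR_B] = S·[w10; w11]:
  w00 = 0, w01 = 1/2, w10 = 1/2, w11 = -1

0 1/2 1/2 -1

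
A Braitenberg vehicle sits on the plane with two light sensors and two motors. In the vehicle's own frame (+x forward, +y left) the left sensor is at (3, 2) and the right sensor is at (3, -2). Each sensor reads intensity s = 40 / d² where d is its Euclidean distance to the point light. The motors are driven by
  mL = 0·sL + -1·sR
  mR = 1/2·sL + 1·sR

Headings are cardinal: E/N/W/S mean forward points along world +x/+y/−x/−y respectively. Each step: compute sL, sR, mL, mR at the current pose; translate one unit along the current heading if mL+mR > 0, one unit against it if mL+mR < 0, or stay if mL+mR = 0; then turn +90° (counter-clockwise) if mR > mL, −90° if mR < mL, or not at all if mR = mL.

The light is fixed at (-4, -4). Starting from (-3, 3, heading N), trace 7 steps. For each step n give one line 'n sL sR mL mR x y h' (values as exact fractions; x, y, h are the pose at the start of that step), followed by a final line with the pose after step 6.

n=0: pose=(-3,3,N); sL=40/101, sR=40/109; mL=-40/109, mR=6220/11009; mL+mR=20/101 → advance +1; mR−mL=10260/11009 → turn +1·90°
n=1: pose=(-3,4,W); sL=1, sR=5/13; mL=-5/13, mR=23/26; mL+mR=1/2 → advance +1; mR−mL=33/26 → turn +1·90°
n=2: pose=(-4,4,S); sL=40/29, sR=40/29; mL=-40/29, mR=60/29; mL+mR=20/29 → advance +1; mR−mL=100/29 → turn +1·90°
n=3: pose=(-4,3,E); sL=4/9, sR=20/17; mL=-20/17, mR=214/153; mL+mR=2/9 → advance +1; mR−mL=394/153 → turn +1·90°
n=4: pose=(-3,3,N); sL=40/101, sR=40/109; mL=-40/109, mR=6220/11009; mL+mR=20/101 → advance +1; mR−mL=10260/11009 → turn +1·90°
n=5: pose=(-3,4,W); sL=1, sR=5/13; mL=-5/13, mR=23/26; mL+mR=1/2 → advance +1; mR−mL=33/26 → turn +1·90°
n=6: pose=(-4,4,S); sL=40/29, sR=40/29; mL=-40/29, mR=60/29; mL+mR=20/29 → advance +1; mR−mL=100/29 → turn +1·90°

0 40/101 40/109 -40/109 6220/11009 -3 3 N
1 1 5/13 -5/13 23/26 -3 4 W
2 40/29 40/29 -40/29 60/29 -4 4 S
3 4/9 20/17 -20/17 214/153 -4 3 E
4 40/101 40/109 -40/109 6220/11009 -3 3 N
5 1 5/13 -5/13 23/26 -3 4 W
6 40/29 40/29 -40/29 60/29 -4 4 S
final -4 3 E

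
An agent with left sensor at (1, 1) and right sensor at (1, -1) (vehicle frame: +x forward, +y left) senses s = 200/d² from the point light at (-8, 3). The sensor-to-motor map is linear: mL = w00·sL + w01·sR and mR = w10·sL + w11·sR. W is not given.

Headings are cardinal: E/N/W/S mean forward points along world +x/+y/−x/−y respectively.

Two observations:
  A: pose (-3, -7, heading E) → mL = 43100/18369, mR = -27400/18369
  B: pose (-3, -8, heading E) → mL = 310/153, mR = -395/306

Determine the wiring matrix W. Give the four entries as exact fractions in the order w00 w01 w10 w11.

1 1/2 -1/2 -1/2

obs A: pose=(-3,-7,E) → sL=200/117, sR=200/157, mL=43100/18369, mR=-27400/18369
obs B: pose=(-3,-8,E) → sL=25/17, sR=10/9, mL=310/153, mR=-395/306
sensor matrix S = [[200/117, 200/157], [25/17, 10/9]]; det S = 73000/2810457
solve [mL_A; mL_B] = S·[w00; w01] and [mR_A; mR_B] = S·[w10; w11]:
  w00 = 1, w01 = 1/2, w10 = -1/2, w11 = -1/2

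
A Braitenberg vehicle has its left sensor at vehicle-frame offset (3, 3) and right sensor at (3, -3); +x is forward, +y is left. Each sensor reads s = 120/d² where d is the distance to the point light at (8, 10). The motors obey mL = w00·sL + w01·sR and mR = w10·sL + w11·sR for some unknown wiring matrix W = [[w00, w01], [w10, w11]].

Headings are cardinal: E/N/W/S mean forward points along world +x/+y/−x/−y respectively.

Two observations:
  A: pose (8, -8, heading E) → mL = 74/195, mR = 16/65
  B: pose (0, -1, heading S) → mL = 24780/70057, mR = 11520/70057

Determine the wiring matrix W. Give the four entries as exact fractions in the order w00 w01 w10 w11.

obs A: pose=(8,-8,E) → sL=20/39, sR=4/15, mL=74/195, mR=16/65
obs B: pose=(0,-1,S) → sL=120/221, sR=120/317, mL=24780/70057, mR=11520/70057
sensor matrix S = [[20/39, 4/15], [120/221, 120/317]]; det S = 3456/70057
solve [mL_A; mL_B] = S·[w00; w01] and [mR_A; mR_B] = S·[w10; w11]:
  w00 = 1, w01 = -1/2, w10 = 1, w11 = -1

1 -1/2 1 -1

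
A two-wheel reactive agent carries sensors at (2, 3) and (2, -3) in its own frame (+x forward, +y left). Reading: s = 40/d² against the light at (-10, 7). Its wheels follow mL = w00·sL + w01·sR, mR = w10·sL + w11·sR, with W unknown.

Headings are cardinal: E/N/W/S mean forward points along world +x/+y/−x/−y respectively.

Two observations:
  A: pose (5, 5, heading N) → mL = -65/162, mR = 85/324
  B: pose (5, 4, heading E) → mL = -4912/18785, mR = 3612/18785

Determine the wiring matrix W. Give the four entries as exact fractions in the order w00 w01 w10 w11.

obs A: pose=(5,5,N) → sL=5/18, sR=10/81, mL=-65/162, mR=85/324
obs B: pose=(5,4,E) → sL=40/289, sR=8/65, mL=-4912/18785, mR=3612/18785
sensor matrix S = [[5/18, 10/81], [40/289, 8/65]]; det S = 5204/304317
solve [mL_A; mL_B] = S·[w00; w01] and [mR_A; mR_B] = S·[w10; w11]:
  w00 = -1, w01 = -1, w10 = 1/2, w11 = 1

-1 -1 1/2 1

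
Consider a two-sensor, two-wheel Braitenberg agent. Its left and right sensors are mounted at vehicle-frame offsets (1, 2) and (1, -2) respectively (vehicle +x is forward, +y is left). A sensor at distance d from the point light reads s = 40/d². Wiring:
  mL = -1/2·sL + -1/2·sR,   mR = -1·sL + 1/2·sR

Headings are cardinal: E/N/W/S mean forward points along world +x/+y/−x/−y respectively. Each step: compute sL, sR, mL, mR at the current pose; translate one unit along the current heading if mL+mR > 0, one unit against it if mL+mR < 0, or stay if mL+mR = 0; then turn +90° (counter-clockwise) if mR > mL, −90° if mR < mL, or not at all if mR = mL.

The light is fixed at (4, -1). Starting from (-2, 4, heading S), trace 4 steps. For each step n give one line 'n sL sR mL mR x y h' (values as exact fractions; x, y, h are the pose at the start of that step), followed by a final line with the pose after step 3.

n=0: pose=(-2,4,S); sL=5/4, sR=1/2; mL=-7/8, mR=-1; mL+mR=-15/8 → advance -1; mR−mL=-1/8 → turn -1·90°
n=1: pose=(-2,5,W); sL=8/13, sR=40/113; mL=-712/1469, mR=-644/1469; mL+mR=-12/13 → advance -1; mR−mL=68/1469 → turn +1·90°
n=2: pose=(-1,5,S); sL=20/17, sR=20/37; mL=-540/629, mR=-570/629; mL+mR=-30/17 → advance -1; mR−mL=-30/629 → turn -1·90°
n=3: pose=(-1,6,W); sL=40/61, sR=40/117; mL=-3560/7137, mR=-3460/7137; mL+mR=-60/61 → advance -1; mR−mL=100/7137 → turn +1·90°

0 5/4 1/2 -7/8 -1 -2 4 S
1 8/13 40/113 -712/1469 -644/1469 -2 5 W
2 20/17 20/37 -540/629 -570/629 -1 5 S
3 40/61 40/117 -3560/7137 -3460/7137 -1 6 W
final 0 6 S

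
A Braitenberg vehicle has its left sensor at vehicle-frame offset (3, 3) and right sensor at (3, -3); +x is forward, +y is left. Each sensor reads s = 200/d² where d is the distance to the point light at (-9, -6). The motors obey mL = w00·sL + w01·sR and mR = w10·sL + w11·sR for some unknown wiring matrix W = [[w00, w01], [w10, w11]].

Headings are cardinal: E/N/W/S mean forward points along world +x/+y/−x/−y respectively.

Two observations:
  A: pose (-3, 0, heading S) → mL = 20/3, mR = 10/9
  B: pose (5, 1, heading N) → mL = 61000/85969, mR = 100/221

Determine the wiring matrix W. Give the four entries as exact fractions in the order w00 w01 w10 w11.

obs A: pose=(-3,0,S) → sL=20/9, sR=100/9, mL=20/3, mR=10/9
obs B: pose=(5,1,N) → sL=200/221, sR=200/389, mL=61000/85969, mR=100/221
sensor matrix S = [[20/9, 100/9], [200/221, 200/389]]; det S = -6896000/773721
solve [mL_A; mL_B] = S·[w00; w01] and [mR_A; mR_B] = S·[w10; w11]:
  w00 = 1/2, w01 = 1/2, w10 = 1/2, w11 = 0

1/2 1/2 1/2 0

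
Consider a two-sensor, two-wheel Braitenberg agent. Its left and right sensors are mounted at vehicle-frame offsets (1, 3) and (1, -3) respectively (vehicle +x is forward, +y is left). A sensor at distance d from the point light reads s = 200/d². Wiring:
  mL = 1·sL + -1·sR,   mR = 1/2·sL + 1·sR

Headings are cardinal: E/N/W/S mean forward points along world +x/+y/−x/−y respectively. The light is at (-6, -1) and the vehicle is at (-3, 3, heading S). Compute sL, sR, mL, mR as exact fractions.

40/9 200/9 -160/9 220/9

left sensor world pos  = (0, 2); dL² = 45
right sensor world pos = (-6, 2); dR² = 9
sL = 200/45 = 40/9
sR = 200/9 = 200/9
mL = 1·sL + -1·sR = -160/9
mR = 1/2·sL + 1·sR = 220/9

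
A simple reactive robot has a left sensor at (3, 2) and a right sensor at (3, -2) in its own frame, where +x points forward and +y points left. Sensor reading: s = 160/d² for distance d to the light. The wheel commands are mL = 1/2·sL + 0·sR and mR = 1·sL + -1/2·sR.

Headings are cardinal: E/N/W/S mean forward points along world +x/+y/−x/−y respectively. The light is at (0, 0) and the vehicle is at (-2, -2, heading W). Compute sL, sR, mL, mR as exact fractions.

160/41 32/5 80/41 144/205

left sensor world pos  = (-5, -4); dL² = 41
right sensor world pos = (-5, 0); dR² = 25
sL = 160/41 = 160/41
sR = 160/25 = 32/5
mL = 1/2·sL + 0·sR = 80/41
mR = 1·sL + -1/2·sR = 144/205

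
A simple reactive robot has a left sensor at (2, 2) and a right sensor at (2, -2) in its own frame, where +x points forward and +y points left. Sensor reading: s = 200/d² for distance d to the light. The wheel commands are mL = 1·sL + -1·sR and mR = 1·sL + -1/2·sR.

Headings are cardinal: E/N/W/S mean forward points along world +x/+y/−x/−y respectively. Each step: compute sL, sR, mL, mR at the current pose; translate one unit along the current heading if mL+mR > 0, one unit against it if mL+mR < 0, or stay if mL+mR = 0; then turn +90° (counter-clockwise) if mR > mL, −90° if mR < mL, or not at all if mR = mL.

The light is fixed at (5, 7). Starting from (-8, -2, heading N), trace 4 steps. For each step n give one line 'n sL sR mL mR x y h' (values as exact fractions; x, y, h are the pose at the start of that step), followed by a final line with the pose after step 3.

n=0: pose=(-8,-2,N); sL=100/137, sR=20/17; mL=-1040/2329, mR=330/2329; mL+mR=-710/2329 → advance -1; mR−mL=10/17 → turn +1·90°
n=1: pose=(-8,-3,W); sL=200/369, sR=200/289; mL=-16000/106641, mR=20900/106641; mL+mR=4900/106641 → advance +1; mR−mL=100/289 → turn +1·90°
n=2: pose=(-9,-3,S); sL=25/36, sR=1/2; mL=7/36, mR=4/9; mL+mR=23/36 → advance +1; mR−mL=1/4 → turn +1·90°
n=3: pose=(-9,-4,E); sL=8/9, sR=200/313; mL=704/2817, mR=1604/2817; mL+mR=2308/2817 → advance +1; mR−mL=100/313 → turn +1·90°

0 100/137 20/17 -1040/2329 330/2329 -8 -2 N
1 200/369 200/289 -16000/106641 20900/106641 -8 -3 W
2 25/36 1/2 7/36 4/9 -9 -3 S
3 8/9 200/313 704/2817 1604/2817 -9 -4 E
final -8 -4 N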